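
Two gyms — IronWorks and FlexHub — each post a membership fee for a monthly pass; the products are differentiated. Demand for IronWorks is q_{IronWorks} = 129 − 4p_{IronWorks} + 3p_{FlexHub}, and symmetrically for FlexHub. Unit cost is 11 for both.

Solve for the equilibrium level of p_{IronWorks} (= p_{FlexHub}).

IronWorks's profit: π = (p_{IronWorks} − 11)(129 − 4p_{IronWorks} + 3p_{FlexHub}).
∂π/∂p_{IronWorks} = 173 − 8p_{IronWorks} + 3p_{FlexHub} = 0 ⇒ p_{IronWorks} = 21.625 + 0.375p_{FlexHub}.
Setting p_{IronWorks} = p_{FlexHub} in the reaction function: p_{IronWorks} = 21.625 + 0.375p_{IronWorks}, so p_{IronWorks} = 21.625 / 0.625 = 34.6.

34.6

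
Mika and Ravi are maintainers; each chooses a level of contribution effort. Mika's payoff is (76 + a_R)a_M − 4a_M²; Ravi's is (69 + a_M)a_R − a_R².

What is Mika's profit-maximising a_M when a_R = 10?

10.75

Expanding Mika's payoff: 76a_M + a_Ra_M − 4a_M².
∂π/∂a_M = 76 + a_R − 8a_M = 0, so a_M = 9.5 + 0.125a_R.
At a_R = 10: a_M = 9.5 + 0.125·10 = 10.75.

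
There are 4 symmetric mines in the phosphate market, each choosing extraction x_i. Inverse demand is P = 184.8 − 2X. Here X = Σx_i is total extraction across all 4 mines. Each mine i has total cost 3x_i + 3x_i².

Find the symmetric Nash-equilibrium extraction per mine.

11.3625

A representative mine's profit is π_i = x_i(184.8 − 2X) − 3x_i − 3x_i², with X = x_i + Σ_{j≠i} x_j.
First-order condition: 181.8 − 10x_i − 2Σ_{j≠i} x_j = 0.
In a symmetric equilibrium every mine chooses the same x, so Σ_{j≠i} x_j = 3x. The condition becomes 181.8 − 16x = 0, giving x = 181.8/16 = 11.3625.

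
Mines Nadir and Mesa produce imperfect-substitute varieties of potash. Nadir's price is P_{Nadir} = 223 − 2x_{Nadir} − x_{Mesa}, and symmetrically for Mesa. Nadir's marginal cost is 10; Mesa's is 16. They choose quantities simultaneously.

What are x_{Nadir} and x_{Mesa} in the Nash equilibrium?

Mine Nadir's profit: π = x_{Nadir}(223 − 2x_{Nadir} − x_{Mesa}) − 10x_{Nadir}.
∂π/∂x_{Nadir} = 213 − 4x_{Nadir} − x_{Mesa} = 0 ⇒ x_{Nadir} = 53.25 − 0.25x_{Mesa}.
Similarly x_{Mesa} = 51.75 − 0.25x_{Nadir}.
Plugging x_{Mesa} into Nadir's best response: x_{Nadir} = 53.25 − 0.25(51.75 − 0.25x_{Nadir}) ⇒ 0.9375x_{Nadir} = 40.3125, so x_{Nadir} = 43.
Then x_{Mesa} = 51.75 − 0.25·43 = 41.

43, 41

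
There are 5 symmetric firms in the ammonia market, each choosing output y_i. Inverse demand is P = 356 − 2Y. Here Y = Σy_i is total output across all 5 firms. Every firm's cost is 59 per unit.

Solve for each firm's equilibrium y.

A representative firm's profit is π_i = y_i(356 − 2Y) − 59y_i, with Y = y_i + Σ_{j≠i} y_j.
First-order condition: 297 − 4y_i − 2Σ_{j≠i} y_j = 0.
In a symmetric equilibrium every firm chooses the same y, so Σ_{j≠i} y_j = 4y. The condition becomes 297 − 12y = 0, giving y = 297/12 = 24.75.

24.75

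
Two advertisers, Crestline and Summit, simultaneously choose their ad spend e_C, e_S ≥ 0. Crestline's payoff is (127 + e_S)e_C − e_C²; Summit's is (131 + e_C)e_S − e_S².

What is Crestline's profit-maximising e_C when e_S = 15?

Expanding Crestline's payoff: 127e_C + e_Se_C − e_C².
∂π/∂e_C = 127 + e_S − 2e_C = 0, so e_C = 63.5 + 0.5e_S.
At e_S = 15: e_C = 63.5 + 0.5·15 = 71.

71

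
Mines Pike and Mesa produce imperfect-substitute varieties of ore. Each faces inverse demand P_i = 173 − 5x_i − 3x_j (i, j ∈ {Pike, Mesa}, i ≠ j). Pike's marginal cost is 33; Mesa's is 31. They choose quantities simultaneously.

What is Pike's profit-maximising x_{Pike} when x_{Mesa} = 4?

Mine Pike's profit: π = x_{Pike}(173 − 5x_{Pike} − 3x_{Mesa}) − 33x_{Pike}.
∂π/∂x_{Pike} = 140 − 10x_{Pike} − 3x_{Mesa} = 0 ⇒ x_{Pike} = 14 − 0.3x_{Mesa}.
At x_{Mesa} = 4: x_{Pike} = 14 − 0.3·4 = 12.8.

12.8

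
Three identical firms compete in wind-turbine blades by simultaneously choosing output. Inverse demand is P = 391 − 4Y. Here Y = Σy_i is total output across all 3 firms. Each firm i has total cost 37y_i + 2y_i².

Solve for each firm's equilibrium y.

A representative firm's profit is π_i = y_i(391 − 4Y) − 37y_i − 2y_i², with Y = y_i + Σ_{j≠i} y_j.
First-order condition: 354 − 12y_i − 4Σ_{j≠i} y_j = 0.
Imposing symmetry (y_j = y for all j) turns Σ_{j≠i} y_j into 2y, so 354 = 20y and y = 17.7.

17.7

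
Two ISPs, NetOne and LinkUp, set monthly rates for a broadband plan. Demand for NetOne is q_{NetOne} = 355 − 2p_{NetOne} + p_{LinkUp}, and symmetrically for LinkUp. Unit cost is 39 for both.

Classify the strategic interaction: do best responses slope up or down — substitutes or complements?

NetOne's profit: π = (p_{NetOne} − 39)(355 − 2p_{NetOne} + p_{LinkUp}).
∂π/∂p_{NetOne} = 433 − 4p_{NetOne} + p_{LinkUp} = 0 ⇒ p_{NetOne} = 108.25 + 0.25p_{LinkUp}.
The best-response slope dp_{NetOne}/dp_{LinkUp} = 0.25 > 0: the reaction function is upward-sloping, so the choices are strategic complements.

strategic complements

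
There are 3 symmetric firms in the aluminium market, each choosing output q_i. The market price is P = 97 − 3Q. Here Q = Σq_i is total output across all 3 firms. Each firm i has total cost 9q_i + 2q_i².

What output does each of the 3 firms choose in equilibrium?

5.5

A representative firm's profit is π_i = q_i(97 − 3Q) − 9q_i − 2q_i², with Q = q_i + Σ_{j≠i} q_j.
First-order condition: 88 − 10q_i − 3Σ_{j≠i} q_j = 0.
With identical firms, set every q_j = q: then 88 − 10q − 6q = 0, i.e. q = 88/16 = 5.5.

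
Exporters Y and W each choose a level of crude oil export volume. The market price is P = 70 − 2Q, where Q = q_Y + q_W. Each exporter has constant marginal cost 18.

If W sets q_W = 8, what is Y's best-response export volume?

9

Exporter Y's profit: π = q_Y(70 − 2(q_Y + q_W)) − 18q_Y.
∂π/∂q_Y = 52 − 4q_Y − 2q_W = 0, so q_Y = 13 − 0.5q_W.
At q_W = 8: q_Y = 13 − 0.5·8 = 9.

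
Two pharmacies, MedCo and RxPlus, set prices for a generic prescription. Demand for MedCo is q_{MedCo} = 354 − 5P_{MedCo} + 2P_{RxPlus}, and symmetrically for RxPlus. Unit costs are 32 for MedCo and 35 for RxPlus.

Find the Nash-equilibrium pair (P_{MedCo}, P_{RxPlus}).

64.5625, 65.8125

MedCo's profit: π = (P_{MedCo} − 32)(354 − 5P_{MedCo} + 2P_{RxPlus}).
∂π/∂P_{MedCo} = 514 − 10P_{MedCo} + 2P_{RxPlus} = 0 ⇒ P_{MedCo} = 51.4 + 0.2P_{RxPlus}.
Similarly P_{RxPlus} = 52.9 + 0.2P_{MedCo}.
Plugging P_{RxPlus} into MedCo's best response: P_{MedCo} = 51.4 + 0.2(52.9 + 0.2P_{MedCo}) ⇒ 0.96P_{MedCo} = 61.98, so P_{MedCo} = 64.5625.
Then P_{RxPlus} = 52.9 + 0.2·64.5625 = 65.8125.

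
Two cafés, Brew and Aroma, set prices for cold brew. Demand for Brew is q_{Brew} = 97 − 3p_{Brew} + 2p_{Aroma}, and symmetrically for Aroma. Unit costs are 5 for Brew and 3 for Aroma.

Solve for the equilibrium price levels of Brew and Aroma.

Brew's profit: π = (p_{Brew} − 5)(97 − 3p_{Brew} + 2p_{Aroma}).
∂π/∂p_{Brew} = 112 − 6p_{Brew} + 2p_{Aroma} = 0 ⇒ p_{Brew} = 56/3 + (1/3)p_{Aroma}.
Similarly p_{Aroma} = 53/3 + (1/3)p_{Brew}.
Plugging p_{Aroma} into Brew's best response: p_{Brew} = 56/3 + (1/3)(53/3 + (1/3)p_{Brew}) ⇒ (8/9)p_{Brew} = 221/9, so p_{Brew} = 27.625.
Then p_{Aroma} = 53/3 + (1/3)·27.625 = 26.875.

27.625, 26.875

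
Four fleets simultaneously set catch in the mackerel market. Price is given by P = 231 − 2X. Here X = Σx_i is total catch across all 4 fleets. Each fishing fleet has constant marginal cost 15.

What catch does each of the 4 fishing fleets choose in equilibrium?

21.6

A representative fishing fleet's profit is π_i = x_i(231 − 2X) − 15x_i, with X = x_i + Σ_{j≠i} x_j.
First-order condition: 216 − 4x_i − 2Σ_{j≠i} x_j = 0.
With identical fishing fleets, set every x_j = x: then 216 − 4x − 6x = 0, i.e. x = 216/10 = 21.6.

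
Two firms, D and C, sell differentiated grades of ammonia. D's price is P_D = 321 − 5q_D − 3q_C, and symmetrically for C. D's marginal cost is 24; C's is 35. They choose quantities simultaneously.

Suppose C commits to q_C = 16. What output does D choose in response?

Firm D's profit: π = q_D(321 − 5q_D − 3q_C) − 24q_D.
∂π/∂q_D = 297 − 10q_D − 3q_C = 0 ⇒ q_D = 29.7 − 0.3q_C.
At q_C = 16: q_D = 29.7 − 0.3·16 = 24.9.

24.9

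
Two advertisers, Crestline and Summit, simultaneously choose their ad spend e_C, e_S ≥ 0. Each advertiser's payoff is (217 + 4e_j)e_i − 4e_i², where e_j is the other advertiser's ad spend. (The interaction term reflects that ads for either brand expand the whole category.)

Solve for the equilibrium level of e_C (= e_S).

Crestline's payoff is (217 + 4e_S)e_C − 4e_C².
∂π/∂e_C = 217 + 4e_S − 8e_C = 0, so e_C = 27.125 + 0.5e_S.
Setting e_C = e_S in the reaction function: e_C = 27.125 + 0.5e_C, so e_C = 27.125 / 0.5 = 54.25.

54.25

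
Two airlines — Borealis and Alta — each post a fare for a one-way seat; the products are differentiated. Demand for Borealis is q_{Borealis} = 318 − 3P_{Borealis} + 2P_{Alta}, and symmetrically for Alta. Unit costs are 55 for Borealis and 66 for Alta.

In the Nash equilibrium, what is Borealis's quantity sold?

Borealis's profit: π = (P_{Borealis} − 55)(318 − 3P_{Borealis} + 2P_{Alta}).
∂π/∂P_{Borealis} = 483 − 6P_{Borealis} + 2P_{Alta} = 0 ⇒ P_{Borealis} = 80.5 + (1/3)P_{Alta}.
Similarly P_{Alta} = 86 + (1/3)P_{Borealis}.
Substituting the second reaction function into the first: P_{Borealis} = 80.5 + (1/3)(86 + (1/3)P_{Borealis}), which gives (8/9)P_{Borealis} = 655/6 ⇒ P_{Borealis} = 122.8125.
Then P_{Alta} = 86 + (1/3)·122.8125 = 126.9375.
q_{Borealis} = 318 − 3·122.8125 + 2·126.9375 = 203.4375.

203.4375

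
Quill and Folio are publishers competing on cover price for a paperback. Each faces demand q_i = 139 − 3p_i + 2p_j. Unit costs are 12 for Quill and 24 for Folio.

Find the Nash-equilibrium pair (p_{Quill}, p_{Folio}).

Quill's profit: π = (p_{Quill} − 12)(139 − 3p_{Quill} + 2p_{Folio}).
∂π/∂p_{Quill} = 175 − 6p_{Quill} + 2p_{Folio} = 0 ⇒ p_{Quill} = 175/6 + (1/3)p_{Folio}.
Similarly p_{Folio} = 211/6 + (1/3)p_{Quill}.
Plugging p_{Folio} into Quill's best response: p_{Quill} = 175/6 + (1/3)(211/6 + (1/3)p_{Quill}) ⇒ (8/9)p_{Quill} = 368/9, so p_{Quill} = 46.
Then p_{Folio} = 211/6 + (1/3)·46 = 50.5.

46, 50.5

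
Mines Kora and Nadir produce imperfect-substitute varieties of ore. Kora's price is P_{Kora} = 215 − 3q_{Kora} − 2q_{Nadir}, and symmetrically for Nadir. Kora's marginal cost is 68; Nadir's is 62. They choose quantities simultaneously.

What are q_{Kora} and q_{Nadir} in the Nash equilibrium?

Mine Kora's profit: π = q_{Kora}(215 − 3q_{Kora} − 2q_{Nadir}) − 68q_{Kora}.
∂π/∂q_{Kora} = 147 − 6q_{Kora} − 2q_{Nadir} = 0 ⇒ q_{Kora} = 24.5 − (1/3)q_{Nadir}.
Similarly q_{Nadir} = 25.5 − (1/3)q_{Kora}.
Plugging q_{Nadir} into Kora's best response: q_{Kora} = 24.5 − (1/3)(25.5 − (1/3)q_{Kora}) ⇒ (8/9)q_{Kora} = 16, so q_{Kora} = 18.
Then q_{Nadir} = 25.5 − (1/3)·18 = 19.5.

18, 19.5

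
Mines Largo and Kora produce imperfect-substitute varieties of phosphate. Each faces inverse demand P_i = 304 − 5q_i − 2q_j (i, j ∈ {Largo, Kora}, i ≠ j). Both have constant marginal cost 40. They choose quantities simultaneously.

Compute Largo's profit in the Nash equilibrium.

Mine Largo's profit: π = q_{Largo}(304 − 5q_{Largo} − 2q_{Kora}) − 40q_{Largo}.
∂π/∂q_{Largo} = 264 − 10q_{Largo} − 2q_{Kora} = 0 ⇒ q_{Largo} = 26.4 − 0.2q_{Kora}.
The game is symmetric, so in equilibrium q_{Kora} = q_{Largo}: the reaction function gives 1.2q_{Largo} = 26.4, hence q_{Largo} = 22.
P_{Largo} = 304 − 5·22 − 2·22 = 150.
Profit = (150 − 40)·22 = 2420.

2420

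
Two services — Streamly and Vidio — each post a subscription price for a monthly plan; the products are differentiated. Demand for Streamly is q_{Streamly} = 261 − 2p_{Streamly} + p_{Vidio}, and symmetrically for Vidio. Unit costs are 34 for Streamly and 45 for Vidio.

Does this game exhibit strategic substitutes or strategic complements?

Streamly's profit: π = (p_{Streamly} − 34)(261 − 2p_{Streamly} + p_{Vidio}).
∂π/∂p_{Streamly} = 329 − 4p_{Streamly} + p_{Vidio} = 0 ⇒ p_{Streamly} = 82.25 + 0.25p_{Vidio}.
The best-response slope dp_{Streamly}/dp_{Vidio} = 0.25 > 0: the reaction function is upward-sloping, so the choices are strategic complements.

strategic complements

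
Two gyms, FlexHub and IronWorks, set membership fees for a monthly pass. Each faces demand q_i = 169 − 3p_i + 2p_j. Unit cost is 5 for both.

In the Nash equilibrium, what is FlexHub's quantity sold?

FlexHub's profit: π = (p_{FlexHub} − 5)(169 − 3p_{FlexHub} + 2p_{IronWorks}).
∂π/∂p_{FlexHub} = 184 − 6p_{FlexHub} + 2p_{IronWorks} = 0 ⇒ p_{FlexHub} = 92/3 + (1/3)p_{IronWorks}.
The game is symmetric, so in equilibrium p_{IronWorks} = p_{FlexHub}: the reaction function gives (2/3)p_{FlexHub} = 92/3, hence p_{FlexHub} = 46.
q_{FlexHub} = 169 − 3·46 + 2·46 = 123.

123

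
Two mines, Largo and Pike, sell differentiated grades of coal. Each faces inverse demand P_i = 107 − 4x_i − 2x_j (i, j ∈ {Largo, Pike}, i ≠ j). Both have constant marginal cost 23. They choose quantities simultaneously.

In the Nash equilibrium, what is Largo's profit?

Mine Largo's profit: π = x_{Largo}(107 − 4x_{Largo} − 2x_{Pike}) − 23x_{Largo}.
∂π/∂x_{Largo} = 84 − 8x_{Largo} − 2x_{Pike} = 0 ⇒ x_{Largo} = 10.5 − 0.25x_{Pike}.
The game is symmetric, so in equilibrium x_{Pike} = x_{Largo}: the reaction function gives 1.25x_{Largo} = 10.5, hence x_{Largo} = 8.4.
P_{Largo} = 107 − 4·8.4 − 2·8.4 = 56.6.
Profit = (56.6 − 23)·8.4 = 282.24.

282.24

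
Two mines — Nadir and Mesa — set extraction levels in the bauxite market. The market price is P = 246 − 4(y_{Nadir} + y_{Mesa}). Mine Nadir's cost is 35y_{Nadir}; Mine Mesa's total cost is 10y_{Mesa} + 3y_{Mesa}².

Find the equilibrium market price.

Mine Nadir's profit: π = y_{Nadir}(246 − 4(y_{Nadir} + y_{Mesa})) − 35y_{Nadir}.
∂π/∂y_{Nadir} = 211 − 8y_{Nadir} − 4y_{Mesa} = 0, so y_{Nadir} = 26.375 − 0.5y_{Mesa}.
For Mesa: ∂π/∂y_{Mesa} = 236 − 14y_{Mesa} − 4y_{Nadir} = 0 ⇒ y_{Mesa} = 118/7 − (2/7)y_{Nadir}.
Solving the two reaction functions simultaneously: (1 − (−0.5)(−2/7))y_{Nadir} = 26.375 − 0.5·(118/7), so (6/7)y_{Nadir} = 1005/56 and y_{Nadir} = 20.9375.
Then y_{Mesa} = 118/7 − (2/7)·20.9375 = 10.875.
Equilibrium price: P = 246 − 4·31.8125 = 118.75.

118.75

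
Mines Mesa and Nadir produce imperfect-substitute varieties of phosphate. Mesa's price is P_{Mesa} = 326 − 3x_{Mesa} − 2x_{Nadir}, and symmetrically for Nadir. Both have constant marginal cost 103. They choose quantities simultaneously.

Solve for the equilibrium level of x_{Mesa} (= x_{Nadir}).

Mine Mesa's profit: π = x_{Mesa}(326 − 3x_{Mesa} − 2x_{Nadir}) − 103x_{Mesa}.
∂π/∂x_{Mesa} = 223 − 6x_{Mesa} − 2x_{Nadir} = 0 ⇒ x_{Mesa} = 223/6 − (1/3)x_{Nadir}.
By symmetry x_{Nadir} = x_{Mesa}; substituting into the reaction function, (4/3)x_{Mesa} = 223/6 and x_{Mesa} = 27.875.

27.875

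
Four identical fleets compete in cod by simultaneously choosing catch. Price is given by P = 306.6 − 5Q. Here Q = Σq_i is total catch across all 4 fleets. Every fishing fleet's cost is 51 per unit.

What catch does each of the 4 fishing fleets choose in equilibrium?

10.224

A representative fishing fleet's profit is π_i = q_i(306.6 − 5Q) − 51q_i, with Q = q_i + Σ_{j≠i} q_j.
First-order condition: 255.6 − 10q_i − 5Σ_{j≠i} q_j = 0.
In a symmetric equilibrium every fishing fleet chooses the same q, so Σ_{j≠i} q_j = 3q. The condition becomes 255.6 − 25q = 0, giving q = 255.6/25 = 10.224.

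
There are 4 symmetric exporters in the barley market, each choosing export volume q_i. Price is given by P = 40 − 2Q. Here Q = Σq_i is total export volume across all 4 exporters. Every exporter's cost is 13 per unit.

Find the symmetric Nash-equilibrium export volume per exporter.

2.7

A representative exporter's profit is π_i = q_i(40 − 2Q) − 13q_i, with Q = q_i + Σ_{j≠i} q_j.
First-order condition: 27 − 4q_i − 2Σ_{j≠i} q_j = 0.
In a symmetric equilibrium every exporter chooses the same q, so Σ_{j≠i} q_j = 3q. The condition becomes 27 − 10q = 0, giving q = 27/10 = 2.7.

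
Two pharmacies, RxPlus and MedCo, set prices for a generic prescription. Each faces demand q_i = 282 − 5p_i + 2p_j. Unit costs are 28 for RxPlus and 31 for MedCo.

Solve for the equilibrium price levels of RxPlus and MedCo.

53.0625, 54.3125

RxPlus's profit: π = (p_{RxPlus} − 28)(282 − 5p_{RxPlus} + 2p_{MedCo}).
∂π/∂p_{RxPlus} = 422 − 10p_{RxPlus} + 2p_{MedCo} = 0 ⇒ p_{RxPlus} = 42.2 + 0.2p_{MedCo}.
Similarly p_{MedCo} = 43.7 + 0.2p_{RxPlus}.
Solving the two reaction functions simultaneously: (1 − (0.2)(0.2))p_{RxPlus} = 42.2 + 0.2·43.7, so 0.96p_{RxPlus} = 50.94 and p_{RxPlus} = 53.0625.
Then p_{MedCo} = 43.7 + 0.2·53.0625 = 54.3125.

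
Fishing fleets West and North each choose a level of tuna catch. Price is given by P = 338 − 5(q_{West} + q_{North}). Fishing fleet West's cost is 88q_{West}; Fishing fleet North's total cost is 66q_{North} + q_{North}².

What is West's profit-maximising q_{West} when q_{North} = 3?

Fishing fleet West's profit: π = q_{West}(338 − 5(q_{West} + q_{North})) − 88q_{West}.
∂π/∂q_{West} = 250 − 10q_{West} − 5q_{North} = 0, so q_{West} = 25 − 0.5q_{North}.
At q_{North} = 3: q_{West} = 25 − 0.5·3 = 23.5.

23.5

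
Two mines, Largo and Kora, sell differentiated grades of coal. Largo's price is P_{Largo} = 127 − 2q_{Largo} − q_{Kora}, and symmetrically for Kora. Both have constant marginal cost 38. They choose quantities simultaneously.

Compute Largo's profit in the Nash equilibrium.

Mine Largo's profit: π = q_{Largo}(127 − 2q_{Largo} − q_{Kora}) − 38q_{Largo}.
∂π/∂q_{Largo} = 89 − 4q_{Largo} − q_{Kora} = 0 ⇒ q_{Largo} = 22.25 − 0.25q_{Kora}.
The game is symmetric, so in equilibrium q_{Kora} = q_{Largo}: the reaction function gives 1.25q_{Largo} = 22.25, hence q_{Largo} = 17.8.
P_{Largo} = 127 − 2·17.8 − 17.8 = 73.6.
Profit = (73.6 − 38)·17.8 = 633.68.

633.68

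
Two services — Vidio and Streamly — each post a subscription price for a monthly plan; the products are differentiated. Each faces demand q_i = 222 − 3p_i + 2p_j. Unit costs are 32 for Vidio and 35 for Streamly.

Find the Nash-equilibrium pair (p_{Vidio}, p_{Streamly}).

80.0625, 81.1875

Vidio's profit: π = (p_{Vidio} − 32)(222 − 3p_{Vidio} + 2p_{Streamly}).
∂π/∂p_{Vidio} = 318 − 6p_{Vidio} + 2p_{Streamly} = 0 ⇒ p_{Vidio} = 53 + (1/3)p_{Streamly}.
Similarly p_{Streamly} = 54.5 + (1/3)p_{Vidio}.
Substituting the second reaction function into the first: p_{Vidio} = 53 + (1/3)(54.5 + (1/3)p_{Vidio}), which gives (8/9)p_{Vidio} = 427/6 ⇒ p_{Vidio} = 80.0625.
Then p_{Streamly} = 54.5 + (1/3)·80.0625 = 81.1875.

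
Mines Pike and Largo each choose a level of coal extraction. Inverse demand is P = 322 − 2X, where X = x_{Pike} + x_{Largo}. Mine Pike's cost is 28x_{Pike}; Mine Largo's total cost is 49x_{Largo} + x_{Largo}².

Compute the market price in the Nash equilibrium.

149.8

Mine Pike's profit: π = x_{Pike}(322 − 2(x_{Pike} + x_{Largo})) − 28x_{Pike}.
∂π/∂x_{Pike} = 294 − 4x_{Pike} − 2x_{Largo} = 0, so x_{Pike} = 73.5 − 0.5x_{Largo}.
For Largo: ∂π/∂x_{Largo} = 273 − 6x_{Largo} − 2x_{Pike} = 0 ⇒ x_{Largo} = 45.5 − (1/3)x_{Pike}.
Solving the two reaction functions simultaneously: (1 − (−0.5)(−1/3))x_{Pike} = 73.5 − 0.5·45.5, so (5/6)x_{Pike} = 50.75 and x_{Pike} = 60.9.
Then x_{Largo} = 45.5 − (1/3)·60.9 = 25.2.
Equilibrium price: P = 322 − 2·86.1 = 149.8.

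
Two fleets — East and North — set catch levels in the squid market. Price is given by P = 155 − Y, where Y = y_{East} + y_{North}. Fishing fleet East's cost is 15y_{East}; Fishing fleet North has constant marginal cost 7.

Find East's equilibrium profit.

Fishing fleet East's profit: π = y_{East}(155 − (y_{East} + y_{North})) − 15y_{East}.
∂π/∂y_{East} = 140 − 2y_{East} − y_{North} = 0, so y_{East} = 70 − 0.5y_{North}.
By the same steps for North: y_{North} = 74 − 0.5y_{East}.
Solving the two reaction functions simultaneously: (1 − (−0.5)(−0.5))y_{East} = 70 − 0.5·74, so 0.75y_{East} = 33 and y_{East} = 44.
Then y_{North} = 74 − 0.5·44 = 52.
Price P = 155 − 96 = 59.
East's profit: (59 − 15)·44 = 1936.

1936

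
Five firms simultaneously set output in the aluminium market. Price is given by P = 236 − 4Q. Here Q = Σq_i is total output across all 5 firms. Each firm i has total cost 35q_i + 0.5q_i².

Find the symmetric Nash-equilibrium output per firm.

8.04

A representative firm's profit is π_i = q_i(236 − 4Q) − 35q_i − 0.5q_i², with Q = q_i + Σ_{j≠i} q_j.
First-order condition: 201 − 9q_i − 4Σ_{j≠i} q_j = 0.
With identical firms, set every q_j = q: then 201 − 9q − 16q = 0, i.e. q = 201/25 = 8.04.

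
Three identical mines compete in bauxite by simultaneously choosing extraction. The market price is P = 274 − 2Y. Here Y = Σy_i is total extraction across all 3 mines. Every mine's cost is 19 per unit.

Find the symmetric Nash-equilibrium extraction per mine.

31.875

A representative mine's profit is π_i = y_i(274 − 2Y) − 19y_i, with Y = y_i + Σ_{j≠i} y_j.
First-order condition: 255 − 4y_i − 2Σ_{j≠i} y_j = 0.
In a symmetric equilibrium every mine chooses the same y, so Σ_{j≠i} y_j = 2y. The condition becomes 255 − 8y = 0, giving y = 255/8 = 31.875.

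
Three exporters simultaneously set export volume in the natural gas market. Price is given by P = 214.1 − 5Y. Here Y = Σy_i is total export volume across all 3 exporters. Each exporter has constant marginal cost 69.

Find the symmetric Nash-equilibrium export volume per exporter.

A representative exporter's profit is π_i = y_i(214.1 − 5Y) − 69y_i, with Y = y_i + Σ_{j≠i} y_j.
First-order condition: 145.1 − 10y_i − 5Σ_{j≠i} y_j = 0.
Imposing symmetry (y_j = y for all j) turns Σ_{j≠i} y_j into 2y, so 145.1 = 20y and y = 7.255.

7.255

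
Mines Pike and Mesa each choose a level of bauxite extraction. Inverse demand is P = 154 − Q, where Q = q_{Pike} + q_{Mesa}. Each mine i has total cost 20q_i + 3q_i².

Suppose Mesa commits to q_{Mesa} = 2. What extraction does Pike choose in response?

Mine Pike's profit: π = q_{Pike}(154 − (q_{Pike} + q_{Mesa})) − 20q_{Pike} − 3q_{Pike}².
∂π/∂q_{Pike} = 134 − 8q_{Pike} − q_{Mesa} = 0, so q_{Pike} = 16.75 − 0.125q_{Mesa}.
At q_{Mesa} = 2: q_{Pike} = 16.75 − 0.125·2 = 16.5.

16.5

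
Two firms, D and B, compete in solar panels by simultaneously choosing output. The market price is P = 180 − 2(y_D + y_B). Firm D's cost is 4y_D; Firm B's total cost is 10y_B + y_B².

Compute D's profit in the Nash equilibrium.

Firm D's profit: π = y_D(180 − 2(y_D + y_B)) − 4y_D.
∂π/∂y_D = 176 − 4y_D − 2y_B = 0, so y_D = 44 − 0.5y_B.
For B: ∂π/∂y_B = 170 − 6y_B − 2y_D = 0 ⇒ y_B = 85/3 − (1/3)y_D.
Plugging y_B into D's best response: y_D = 44 − 0.5(85/3 − (1/3)y_D) ⇒ (5/6)y_D = 179/6, so y_D = 35.8.
Then y_B = 85/3 − (1/3)·35.8 = 16.4.
Price P = 180 − 2·52.2 = 75.6.
D's profit: (75.6 − 4)·35.8 = 2563.28.

2563.28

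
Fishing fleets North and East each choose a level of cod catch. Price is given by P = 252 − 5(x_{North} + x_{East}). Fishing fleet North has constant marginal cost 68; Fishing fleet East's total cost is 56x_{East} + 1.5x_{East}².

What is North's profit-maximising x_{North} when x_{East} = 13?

Fishing fleet North's profit: π = x_{North}(252 − 5(x_{North} + x_{East})) − 68x_{North}.
∂π/∂x_{North} = 184 − 10x_{North} − 5x_{East} = 0, so x_{North} = 18.4 − 0.5x_{East}.
At x_{East} = 13: x_{North} = 18.4 − 0.5·13 = 11.9.

11.9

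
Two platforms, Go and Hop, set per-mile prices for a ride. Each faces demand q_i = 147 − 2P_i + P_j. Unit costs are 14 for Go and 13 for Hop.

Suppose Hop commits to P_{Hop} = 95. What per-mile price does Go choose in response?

67.5

Go's profit: π = (P_{Go} − 14)(147 − 2P_{Go} + P_{Hop}).
∂π/∂P_{Go} = 175 − 4P_{Go} + P_{Hop} = 0 ⇒ P_{Go} = 43.75 + 0.25P_{Hop}.
At P_{Hop} = 95: P_{Go} = 43.75 + 0.25·95 = 67.5.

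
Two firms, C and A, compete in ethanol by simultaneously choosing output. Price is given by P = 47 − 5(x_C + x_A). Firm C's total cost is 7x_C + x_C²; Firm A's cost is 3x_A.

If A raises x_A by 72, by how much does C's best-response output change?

-30

Firm C's profit: π = x_C(47 − 5(x_C + x_A)) − 7x_C − x_C².
∂π/∂x_C = 40 − 12x_C − 5x_A = 0, so x_C = 10/3 − (5/12)x_A.
The reaction-function slope is −5/12, so a 72-unit rise in x_A moves x_C by −5/12 × 72 = −30. C's best response falls — the actions are strategic substitutes.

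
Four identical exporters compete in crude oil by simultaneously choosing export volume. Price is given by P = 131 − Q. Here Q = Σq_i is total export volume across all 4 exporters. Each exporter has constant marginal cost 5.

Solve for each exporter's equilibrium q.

A representative exporter's profit is π_i = q_i(131 − Q) − 5q_i, with Q = q_i + Σ_{j≠i} q_j.
First-order condition: 126 − 2q_i − Σ_{j≠i} q_j = 0.
With identical exporters, set every q_j = q: then 126 − 2q − 3q = 0, i.e. q = 126/5 = 25.2.

25.2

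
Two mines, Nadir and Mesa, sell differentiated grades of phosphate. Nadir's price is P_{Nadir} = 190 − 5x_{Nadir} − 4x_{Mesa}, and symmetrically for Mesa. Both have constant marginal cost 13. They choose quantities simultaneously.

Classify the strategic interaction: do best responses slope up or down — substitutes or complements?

strategic substitutes

Mine Nadir's profit: π = x_{Nadir}(190 − 5x_{Nadir} − 4x_{Mesa}) − 13x_{Nadir}.
∂π/∂x_{Nadir} = 177 − 10x_{Nadir} − 4x_{Mesa} = 0 ⇒ x_{Nadir} = 17.7 − 0.4x_{Mesa}.
The best-response slope dx_{Nadir}/dx_{Mesa} = −0.4 < 0: the reaction function is downward-sloping, so the choices are strategic substitutes.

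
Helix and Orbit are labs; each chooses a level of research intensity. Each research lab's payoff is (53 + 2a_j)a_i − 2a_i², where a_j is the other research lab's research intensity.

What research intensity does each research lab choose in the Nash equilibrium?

Helix's payoff is (53 + 2a_O)a_H − 2a_H².
∂π/∂a_H = 53 + 2a_O − 4a_H = 0, so a_H = 13.25 + 0.5a_O.
The game is symmetric, so in equilibrium a_O = a_H: the reaction function gives 0.5a_H = 13.25, hence a_H = 26.5.

26.5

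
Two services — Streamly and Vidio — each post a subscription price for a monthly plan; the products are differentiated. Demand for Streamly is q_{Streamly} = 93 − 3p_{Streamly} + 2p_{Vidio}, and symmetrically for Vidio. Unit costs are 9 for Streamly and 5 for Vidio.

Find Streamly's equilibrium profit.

1230.1875

Streamly's profit: π = (p_{Streamly} − 9)(93 − 3p_{Streamly} + 2p_{Vidio}).
∂π/∂p_{Streamly} = 120 − 6p_{Streamly} + 2p_{Vidio} = 0 ⇒ p_{Streamly} = 20 + (1/3)p_{Vidio}.
Similarly p_{Vidio} = 18 + (1/3)p_{Streamly}.
Substituting the second reaction function into the first: p_{Streamly} = 20 + (1/3)(18 + (1/3)p_{Streamly}), which gives (8/9)p_{Streamly} = 26 ⇒ p_{Streamly} = 29.25.
Then p_{Vidio} = 18 + (1/3)·29.25 = 27.75.
q_{Streamly} = 93 − 3·29.25 + 2·27.75 = 60.75.
Profit = (29.25 − 9)·60.75 = 1230.1875.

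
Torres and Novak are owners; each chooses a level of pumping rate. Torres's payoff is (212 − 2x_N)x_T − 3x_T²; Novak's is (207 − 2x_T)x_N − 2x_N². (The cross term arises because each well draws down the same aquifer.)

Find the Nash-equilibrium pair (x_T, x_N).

21.7, 40.9

Expanding Torres's payoff: 212x_T − 2x_Nx_T − 3x_T².
∂π/∂x_T = 212 − 2x_N − 6x_T = 0, so x_T = 106/3 − (1/3)x_N.
Likewise for Novak: x_N = 51.75 − 0.5x_T.
Solving the two reaction functions simultaneously: (1 − (−1/3)(−0.5))x_T = 106/3 − (1/3)·51.75, so (5/6)x_T = 217/12 and x_T = 21.7.
Then x_N = 51.75 − 0.5·21.7 = 40.9.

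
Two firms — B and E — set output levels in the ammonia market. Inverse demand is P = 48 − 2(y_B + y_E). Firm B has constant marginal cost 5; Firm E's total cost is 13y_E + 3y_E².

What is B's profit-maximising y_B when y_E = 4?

8.75

Firm B's profit: π = y_B(48 − 2(y_B + y_E)) − 5y_B.
∂π/∂y_B = 43 − 4y_B − 2y_E = 0, so y_B = 10.75 − 0.5y_E.
At y_E = 4: y_B = 10.75 − 0.5·4 = 8.75.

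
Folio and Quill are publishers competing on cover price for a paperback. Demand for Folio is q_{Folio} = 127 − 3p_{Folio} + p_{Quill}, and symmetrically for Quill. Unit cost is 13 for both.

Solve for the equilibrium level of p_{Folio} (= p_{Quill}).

Folio's profit: π = (p_{Folio} − 13)(127 − 3p_{Folio} + p_{Quill}).
∂π/∂p_{Folio} = 166 − 6p_{Folio} + p_{Quill} = 0 ⇒ p_{Folio} = 83/3 + (1/6)p_{Quill}.
By symmetry p_{Quill} = p_{Folio}; substituting into the reaction function, (5/6)p_{Folio} = 83/3 and p_{Folio} = 33.2.

33.2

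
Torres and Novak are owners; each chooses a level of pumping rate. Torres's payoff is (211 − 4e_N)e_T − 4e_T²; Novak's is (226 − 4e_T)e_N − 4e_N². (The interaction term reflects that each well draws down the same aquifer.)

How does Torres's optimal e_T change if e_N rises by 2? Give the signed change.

Expanding Torres's payoff: 211e_T − 4e_Ne_T − 4e_T².
∂π/∂e_T = 211 − 4e_N − 8e_T = 0, so e_T = 26.375 − 0.5e_N.
The reaction-function slope is −0.5, so a 2-unit rise in e_N moves e_T by −0.5 × 2 = −1. Torres's best response falls — the actions are strategic substitutes.

-1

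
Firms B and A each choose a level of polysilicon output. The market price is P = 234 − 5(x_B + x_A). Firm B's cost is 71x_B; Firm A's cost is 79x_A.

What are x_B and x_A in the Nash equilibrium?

11.4, 9.8

Firm B's profit: π = x_B(234 − 5(x_B + x_A)) − 71x_B.
∂π/∂x_B = 163 − 10x_B − 5x_A = 0, so x_B = 16.3 − 0.5x_A.
By the same steps for A: x_A = 15.5 − 0.5x_B.
Solving the two reaction functions simultaneously: (1 − (−0.5)(−0.5))x_B = 16.3 − 0.5·15.5, so 0.75x_B = 8.55 and x_B = 11.4.
Then x_A = 15.5 − 0.5·11.4 = 9.8.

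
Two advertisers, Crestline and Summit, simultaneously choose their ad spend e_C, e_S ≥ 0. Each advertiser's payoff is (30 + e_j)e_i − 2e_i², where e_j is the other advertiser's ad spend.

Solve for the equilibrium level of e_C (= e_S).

Crestline's payoff is (30 + e_S)e_C − 2e_C².
∂π/∂e_C = 30 + e_S − 4e_C = 0, so e_C = 7.5 + 0.25e_S.
Setting e_C = e_S in the reaction function: e_C = 7.5 + 0.25e_C, so e_C = 7.5 / 0.75 = 10.

10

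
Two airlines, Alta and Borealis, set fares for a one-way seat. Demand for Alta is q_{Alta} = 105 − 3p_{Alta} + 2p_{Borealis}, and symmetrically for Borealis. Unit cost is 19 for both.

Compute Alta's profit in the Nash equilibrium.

1386.75

Alta's profit: π = (p_{Alta} − 19)(105 − 3p_{Alta} + 2p_{Borealis}).
∂π/∂p_{Alta} = 162 − 6p_{Alta} + 2p_{Borealis} = 0 ⇒ p_{Alta} = 27 + (1/3)p_{Borealis}.
Setting p_{Alta} = p_{Borealis} in the reaction function: p_{Alta} = 27 + (1/3)p_{Alta}, so p_{Alta} = 27 / (2/3) = 40.5.
q_{Alta} = 105 − 3·40.5 + 2·40.5 = 64.5.
Profit = (40.5 − 19)·64.5 = 1386.75.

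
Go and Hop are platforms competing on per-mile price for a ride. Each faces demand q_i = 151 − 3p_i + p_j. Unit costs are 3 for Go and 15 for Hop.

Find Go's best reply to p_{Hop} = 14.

Go's profit: π = (p_{Go} − 3)(151 − 3p_{Go} + p_{Hop}).
∂π/∂p_{Go} = 160 − 6p_{Go} + p_{Hop} = 0 ⇒ p_{Go} = 80/3 + (1/6)p_{Hop}.
At p_{Hop} = 14: p_{Go} = 80/3 + (1/6)·14 = 29.

29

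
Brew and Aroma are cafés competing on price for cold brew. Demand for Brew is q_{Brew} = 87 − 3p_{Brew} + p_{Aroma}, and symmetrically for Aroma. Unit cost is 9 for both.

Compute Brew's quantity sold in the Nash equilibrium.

Brew's profit: π = (p_{Brew} − 9)(87 − 3p_{Brew} + p_{Aroma}).
∂π/∂p_{Brew} = 114 − 6p_{Brew} + p_{Aroma} = 0 ⇒ p_{Brew} = 19 + (1/6)p_{Aroma}.
By symmetry p_{Aroma} = p_{Brew}; substituting into the reaction function, (5/6)p_{Brew} = 19 and p_{Brew} = 22.8.
q_{Brew} = 87 − 3·22.8 + 22.8 = 41.4.

41.4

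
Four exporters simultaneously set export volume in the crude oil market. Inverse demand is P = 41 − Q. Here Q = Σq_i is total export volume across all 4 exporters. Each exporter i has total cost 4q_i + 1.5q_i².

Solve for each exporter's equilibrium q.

4.625

A representative exporter's profit is π_i = q_i(41 − Q) − 4q_i − 1.5q_i², with Q = q_i + Σ_{j≠i} q_j.
First-order condition: 37 − 5q_i − Σ_{j≠i} q_j = 0.
With identical exporters, set every q_j = q: then 37 − 5q − 3q = 0, i.e. q = 37/8 = 4.625.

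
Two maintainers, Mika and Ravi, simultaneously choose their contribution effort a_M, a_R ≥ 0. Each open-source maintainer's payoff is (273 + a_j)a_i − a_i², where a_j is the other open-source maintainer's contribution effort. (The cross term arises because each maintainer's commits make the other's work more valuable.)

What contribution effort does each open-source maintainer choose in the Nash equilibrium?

Mika's payoff is (273 + a_R)a_M − a_M².
∂π/∂a_M = 273 + a_R − 2a_M = 0, so a_M = 136.5 + 0.5a_R.
Setting a_M = a_R in the reaction function: a_M = 136.5 + 0.5a_M, so a_M = 136.5 / 0.5 = 273.

273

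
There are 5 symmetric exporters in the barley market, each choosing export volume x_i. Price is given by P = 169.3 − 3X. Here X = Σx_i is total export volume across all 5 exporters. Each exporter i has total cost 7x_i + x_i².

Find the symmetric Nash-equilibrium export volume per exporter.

A representative exporter's profit is π_i = x_i(169.3 − 3X) − 7x_i − x_i², with X = x_i + Σ_{j≠i} x_j.
First-order condition: 162.3 − 8x_i − 3Σ_{j≠i} x_j = 0.
Imposing symmetry (x_j = x for all j) turns Σ_{j≠i} x_j into 4x, so 162.3 = 20x and x = 8.115.

8.115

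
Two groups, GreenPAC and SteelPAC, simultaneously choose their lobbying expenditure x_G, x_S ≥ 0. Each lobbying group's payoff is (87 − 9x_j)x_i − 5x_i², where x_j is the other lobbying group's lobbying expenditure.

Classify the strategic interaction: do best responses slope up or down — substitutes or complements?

strategic substitutes

GreenPAC's payoff is (87 − 9x_S)x_G − 5x_G².
∂π/∂x_G = 87 − 9x_S − 10x_G = 0, so x_G = 8.7 − 0.9x_S.
The best-response slope dx_G/dx_S = −0.9 < 0: the reaction function is downward-sloping, so the choices are strategic substitutes.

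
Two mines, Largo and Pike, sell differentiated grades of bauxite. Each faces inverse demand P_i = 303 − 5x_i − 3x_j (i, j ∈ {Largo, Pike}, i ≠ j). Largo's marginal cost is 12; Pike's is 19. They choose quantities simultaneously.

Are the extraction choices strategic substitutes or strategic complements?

strategic substitutes

Mine Largo's profit: π = x_{Largo}(303 − 5x_{Largo} − 3x_{Pike}) − 12x_{Largo}.
∂π/∂x_{Largo} = 291 − 10x_{Largo} − 3x_{Pike} = 0 ⇒ x_{Largo} = 29.1 − 0.3x_{Pike}.
The best-response slope dx_{Largo}/dx_{Pike} = −0.3 < 0: the reaction function is downward-sloping, so the choices are strategic substitutes.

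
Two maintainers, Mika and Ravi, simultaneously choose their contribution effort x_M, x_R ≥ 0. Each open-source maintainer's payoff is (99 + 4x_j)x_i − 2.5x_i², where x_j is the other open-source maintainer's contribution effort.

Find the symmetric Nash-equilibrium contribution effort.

Mika's payoff is (99 + 4x_R)x_M − 2.5x_M².
∂π/∂x_M = 99 + 4x_R − 5x_M = 0, so x_M = 19.8 + 0.8x_R.
Setting x_M = x_R in the reaction function: x_M = 19.8 + 0.8x_M, so x_M = 19.8 / 0.2 = 99.

99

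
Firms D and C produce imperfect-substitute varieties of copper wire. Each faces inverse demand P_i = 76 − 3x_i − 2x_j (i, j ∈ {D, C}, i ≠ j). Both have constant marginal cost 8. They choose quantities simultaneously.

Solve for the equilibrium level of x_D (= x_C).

Firm D's profit: π = x_D(76 − 3x_D − 2x_C) − 8x_D.
∂π/∂x_D = 68 − 6x_D − 2x_C = 0 ⇒ x_D = 34/3 − (1/3)x_C.
Setting x_D = x_C in the reaction function: x_D = 34/3 − (1/3)x_D, so x_D = (34/3) / (4/3) = 8.5.

8.5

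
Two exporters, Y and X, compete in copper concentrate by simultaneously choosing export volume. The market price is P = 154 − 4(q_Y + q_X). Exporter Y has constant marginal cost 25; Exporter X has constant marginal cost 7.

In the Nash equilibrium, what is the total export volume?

23

Exporter Y's profit: π = q_Y(154 − 4(q_Y + q_X)) − 25q_Y.
∂π/∂q_Y = 129 − 8q_Y − 4q_X = 0, so q_Y = 16.125 − 0.5q_X.
By the same steps for X: q_X = 18.375 − 0.5q_Y.
Substituting the second reaction function into the first: q_Y = 16.125 − 0.5(18.375 − 0.5q_Y), which gives 0.75q_Y = 6.9375 ⇒ q_Y = 9.25.
Then q_X = 18.375 − 0.5·9.25 = 13.75.
Total export volume: 9.25 + 13.75 = 23.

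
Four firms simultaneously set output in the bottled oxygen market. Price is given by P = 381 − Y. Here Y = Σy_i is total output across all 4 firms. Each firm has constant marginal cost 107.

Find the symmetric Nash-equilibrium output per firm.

54.8

A representative firm's profit is π_i = y_i(381 − Y) − 107y_i, with Y = y_i + Σ_{j≠i} y_j.
First-order condition: 274 − 2y_i − Σ_{j≠i} y_j = 0.
Imposing symmetry (y_j = y for all j) turns Σ_{j≠i} y_j into 3y, so 274 = 5y and y = 54.8.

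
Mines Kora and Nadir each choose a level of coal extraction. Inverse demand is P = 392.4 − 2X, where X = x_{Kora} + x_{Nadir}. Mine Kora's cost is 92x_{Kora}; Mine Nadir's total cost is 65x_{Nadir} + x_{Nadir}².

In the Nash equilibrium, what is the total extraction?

92.82

Mine Kora's profit: π = x_{Kora}(392.4 − 2(x_{Kora} + x_{Nadir})) − 92x_{Kora}.
∂π/∂x_{Kora} = 300.4 − 4x_{Kora} − 2x_{Nadir} = 0, so x_{Kora} = 75.1 − 0.5x_{Nadir}.
For Nadir: ∂π/∂x_{Nadir} = 327.4 − 6x_{Nadir} − 2x_{Kora} = 0 ⇒ x_{Nadir} = 1637/30 − (1/3)x_{Kora}.
Substituting the second reaction function into the first: x_{Kora} = 75.1 − 0.5(1637/30 − (1/3)x_{Kora}), which gives (5/6)x_{Kora} = 2869/60 ⇒ x_{Kora} = 57.38.
Then x_{Nadir} = 1637/30 − (1/3)·57.38 = 35.44.
Total extraction: 57.38 + 35.44 = 92.82.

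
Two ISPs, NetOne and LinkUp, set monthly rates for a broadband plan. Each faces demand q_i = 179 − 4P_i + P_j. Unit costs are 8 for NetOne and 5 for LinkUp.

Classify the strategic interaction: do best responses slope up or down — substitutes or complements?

NetOne's profit: π = (P_{NetOne} − 8)(179 − 4P_{NetOne} + P_{LinkUp}).
∂π/∂P_{NetOne} = 211 − 8P_{NetOne} + P_{LinkUp} = 0 ⇒ P_{NetOne} = 26.375 + 0.125P_{LinkUp}.
The best-response slope dP_{NetOne}/dP_{LinkUp} = 0.125 > 0: the reaction function is upward-sloping, so the choices are strategic complements.

strategic complements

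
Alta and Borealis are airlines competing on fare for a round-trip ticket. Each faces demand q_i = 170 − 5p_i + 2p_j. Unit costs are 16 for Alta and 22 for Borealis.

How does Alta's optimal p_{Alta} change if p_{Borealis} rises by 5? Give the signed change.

Alta's profit: π = (p_{Alta} − 16)(170 − 5p_{Alta} + 2p_{Borealis}).
∂π/∂p_{Alta} = 250 − 10p_{Alta} + 2p_{Borealis} = 0 ⇒ p_{Alta} = 25 + 0.2p_{Borealis}.
The reaction-function slope is 0.2, so a 5-unit rise in p_{Borealis} moves p_{Alta} by 0.2 × 5 = 1. Alta's best response rises — the actions are strategic complements.

1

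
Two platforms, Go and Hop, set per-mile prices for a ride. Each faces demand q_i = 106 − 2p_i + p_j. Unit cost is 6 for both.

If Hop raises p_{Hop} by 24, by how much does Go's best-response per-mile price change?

6

Go's profit: π = (p_{Go} − 6)(106 − 2p_{Go} + p_{Hop}).
∂π/∂p_{Go} = 118 − 4p_{Go} + p_{Hop} = 0 ⇒ p_{Go} = 29.5 + 0.25p_{Hop}.
The reaction-function slope is 0.25, so a 24-unit rise in p_{Hop} moves p_{Go} by 0.25 × 24 = 6. Go's best response rises — the actions are strategic complements.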